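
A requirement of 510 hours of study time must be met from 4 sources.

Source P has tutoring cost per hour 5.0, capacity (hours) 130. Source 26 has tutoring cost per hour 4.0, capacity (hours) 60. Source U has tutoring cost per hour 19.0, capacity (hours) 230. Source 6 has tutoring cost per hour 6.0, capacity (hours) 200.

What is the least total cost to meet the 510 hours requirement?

4370

Use sources in increasing cost order.
Source 26 (4.0): use full 60 ; 450 hours to go.
Source P at 5.0: take all 130 hours ; 320 still needed.
Source 6 (6.0): use full 200 ; 120 hours to go.
Source U at 19.0: take 120 of its 230 ; requirement met.
Cost = 60×4.0 + 130×5.0 + 200×6.0 + 120×19.0 = 4370.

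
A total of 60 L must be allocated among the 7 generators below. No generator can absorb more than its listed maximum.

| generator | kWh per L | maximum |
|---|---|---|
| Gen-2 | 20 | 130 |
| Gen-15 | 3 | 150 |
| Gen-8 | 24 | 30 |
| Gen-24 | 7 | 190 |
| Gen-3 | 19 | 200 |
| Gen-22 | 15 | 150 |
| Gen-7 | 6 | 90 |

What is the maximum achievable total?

Rank by kWh per L: Gen-8 24 > Gen-2 20 > Gen-3 19 > Gen-22 15 > Gen-24 7 > Gen-7 6 > Gen-15 3.
Give Gen-8 30 to hit its cap of 30 — 30 left.
Gen-2: +30 (room for 130) → 30. Pool exhausted.
Total = 20×30 + 24×30 = 1320.

1320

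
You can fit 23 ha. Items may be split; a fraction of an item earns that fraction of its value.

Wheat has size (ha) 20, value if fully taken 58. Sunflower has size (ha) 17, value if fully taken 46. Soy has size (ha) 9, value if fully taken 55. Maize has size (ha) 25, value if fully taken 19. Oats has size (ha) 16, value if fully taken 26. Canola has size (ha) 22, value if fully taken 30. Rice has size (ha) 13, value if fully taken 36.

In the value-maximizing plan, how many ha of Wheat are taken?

14

Sort by value density: Soy 55/9≈6.11, Wheat 58/20≈2.9, Rice 36/13≈2.77, Sunflower 46/17≈2.71, Oats 26/16≈1.62, Canola 30/22≈1.36, Maize 19/25≈0.76.
All 9 ha of Soy fit (value 55) → 14 remain.
Only 14 ha remain; take 14/20 of Wheat for value 58×14/20 = 40.6.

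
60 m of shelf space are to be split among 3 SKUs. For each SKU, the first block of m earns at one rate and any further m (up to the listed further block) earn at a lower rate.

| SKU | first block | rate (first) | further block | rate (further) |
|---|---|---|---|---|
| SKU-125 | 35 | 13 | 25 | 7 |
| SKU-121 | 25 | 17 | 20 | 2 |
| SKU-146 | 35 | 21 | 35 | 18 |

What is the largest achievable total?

Order all 6 blocks by rate: SKU-146/tier1 21 > SKU-146/tier2 18 > SKU-121/tier1 17 > SKU-125/tier1 13 > SKU-125/tier2 7 > SKU-121/tier2 2.
Fill SKU-146 tier1 block (35 at 21) ; 25 left.
SKU-146/tier2: +25 of 35 at 18; pool empty.
Total = 21×35 + 18×25 = 1185.

1185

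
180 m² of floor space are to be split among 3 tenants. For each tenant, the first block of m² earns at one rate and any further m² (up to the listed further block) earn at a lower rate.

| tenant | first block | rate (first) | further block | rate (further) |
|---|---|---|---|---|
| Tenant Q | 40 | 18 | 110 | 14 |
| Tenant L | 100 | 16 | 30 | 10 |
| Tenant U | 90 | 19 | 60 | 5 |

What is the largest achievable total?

Rank every tier by rate: Tenant U/tier1 19 > Tenant Q/tier1 18 > Tenant L/tier1 16 > Tenant Q/tier2 14 > Tenant L/tier2 10 > Tenant U/tier2 5.
Tenant U tier1 at 19: fill all 90 — 90 left.
Tenant Q/tier1 (18): +40 — 50 left.
Tenant L/tier1: +50 of 100 at 16; pool empty.
Total = 19×90 + 18×40 + 16×50 = 3230.

3230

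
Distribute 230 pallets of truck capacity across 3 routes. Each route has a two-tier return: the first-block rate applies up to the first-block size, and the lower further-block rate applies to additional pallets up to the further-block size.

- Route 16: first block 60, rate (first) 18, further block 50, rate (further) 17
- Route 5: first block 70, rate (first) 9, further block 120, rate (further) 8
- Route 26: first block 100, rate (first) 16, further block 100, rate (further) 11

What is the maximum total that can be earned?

3750

Treat each block as its own option and order by rate: Route 16/first 18 > Route 16/second 17 > Route 26/first 16 > Route 26/second 11 > Route 5/first 9 > Route 5/second 8.
Fill Route 16 first block (60 at 18) — 170 left.
Route 16/second (17): +50 — 120 left.
Route 26 first at 16: fill all 100 — 20 left.
Route 26/second: +20 of 100 at 11; pool empty.
Total = 18×60 + 17×50 + 16×100 + 11×20 = 3750.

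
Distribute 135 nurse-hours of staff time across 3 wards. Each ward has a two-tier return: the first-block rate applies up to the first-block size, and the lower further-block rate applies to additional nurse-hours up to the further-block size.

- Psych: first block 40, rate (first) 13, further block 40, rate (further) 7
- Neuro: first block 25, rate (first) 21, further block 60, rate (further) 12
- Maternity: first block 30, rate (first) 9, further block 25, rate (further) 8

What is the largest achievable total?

1855

Rank every tier by rate: Neuro/first 21 > Psych/first 13 > Neuro/second 12 > Maternity/first 9 > Maternity/second 8 > Psych/second 7.
Neuro first at 21: fill all 25 → 110 left.
Psych first at 13: fill all 40 → 70 left.
Neuro second at 12: fill all 60 → 10 left.
10 remain; put them into Maternity first at 9.
Total = 21×25 + 13×40 + 12×60 + 9×10 = 1855.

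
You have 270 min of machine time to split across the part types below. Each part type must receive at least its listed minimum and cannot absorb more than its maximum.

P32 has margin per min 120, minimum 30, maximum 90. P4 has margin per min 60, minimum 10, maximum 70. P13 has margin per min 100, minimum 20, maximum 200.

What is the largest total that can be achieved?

Meeting every minimum uses 30+10+20 = 60 min, leaving 210.
Order the part types by margin per min: P32 120 > P13 100 > P4 60.
P32 takes 60 more to reach its cap of 90 — 150 left.
P13 has room for 180 more but only 150 remain, so it gets 170.
Total = 120×90 + 60×10 + 100×170 = 28400.

28400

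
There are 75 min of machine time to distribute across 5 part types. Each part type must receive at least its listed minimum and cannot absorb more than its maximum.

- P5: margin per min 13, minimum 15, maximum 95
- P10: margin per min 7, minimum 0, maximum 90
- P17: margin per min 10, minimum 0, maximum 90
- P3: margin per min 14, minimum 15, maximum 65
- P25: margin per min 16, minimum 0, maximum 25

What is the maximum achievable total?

1085

Meeting every minimum uses 15+0+0+15+0 = 30 min, leaving 45.
Rank by margin per min: P25 16 > P3 14 > P5 13 > P17 10 > P10 7.
Give P25 25 more to hit its cap of 25 — 20 left.
P3 has room for 50 more but only 20 remain, so it gets 35.
Total = 13×15 + 14×35 + 16×25 = 1085.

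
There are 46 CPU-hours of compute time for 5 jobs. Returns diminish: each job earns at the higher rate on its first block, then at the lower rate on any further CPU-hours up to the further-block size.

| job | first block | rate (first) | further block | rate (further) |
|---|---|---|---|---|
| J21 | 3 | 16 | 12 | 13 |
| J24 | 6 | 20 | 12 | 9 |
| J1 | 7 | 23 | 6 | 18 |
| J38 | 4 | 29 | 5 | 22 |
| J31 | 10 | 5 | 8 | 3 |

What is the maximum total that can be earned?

Treat each block as its own option and order by rate: J38/T1 29 > J1/T1 23 > J38/T2 22 > J24/T1 20 > J1/T2 18 > J21/T1 16 > J21/T2 13 > J24/T2 9 > J31/T1 5 > J31/T2 3.
J38 T1 at 29: fill all 4 ; 42 left.
J1/T1 (23): +7 ; 35 left.
Fill J38 T2 block (5 at 22) ; 30 left.
J24/T1 (20): +6 ; 24 left.
J1/T2 (18): +6 ; 18 left.
Fill J21 T1 block (3 at 16) ; 15 left.
J21 T2 at 13: fill all 12 ; 3 left.
J24/T2: +3 of 12 at 9; pool empty.
Total = 29×4 + 23×7 + 22×5 + 20×6 + 18×6 + 16×3 + 13×12 + 9×3 = 846.

846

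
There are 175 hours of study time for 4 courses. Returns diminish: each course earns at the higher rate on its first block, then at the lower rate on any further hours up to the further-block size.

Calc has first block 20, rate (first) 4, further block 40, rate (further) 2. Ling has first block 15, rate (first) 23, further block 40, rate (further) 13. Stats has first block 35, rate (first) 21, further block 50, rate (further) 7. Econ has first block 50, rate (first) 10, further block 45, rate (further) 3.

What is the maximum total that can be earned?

2345

Treat each block as its own option and order by rate: Ling/tier1 23 > Stats/tier1 21 > Ling/tier2 13 > Econ/tier1 10 > Stats/tier2 7 > Calc/tier1 4 > Econ/tier2 3 > Calc/tier2 2.
Ling tier1 at 23: fill all 15 → 160 left.
Stats/tier1 (21): +35 → 125 left.
Fill Ling tier2 block (40 at 13) → 85 left.
Econ tier1 at 10: fill all 50 → 35 left.
Stats/tier2: +35 of 50 at 7; pool empty.
Total = 23×15 + 21×35 + 13×40 + 10×50 + 7×35 = 2345.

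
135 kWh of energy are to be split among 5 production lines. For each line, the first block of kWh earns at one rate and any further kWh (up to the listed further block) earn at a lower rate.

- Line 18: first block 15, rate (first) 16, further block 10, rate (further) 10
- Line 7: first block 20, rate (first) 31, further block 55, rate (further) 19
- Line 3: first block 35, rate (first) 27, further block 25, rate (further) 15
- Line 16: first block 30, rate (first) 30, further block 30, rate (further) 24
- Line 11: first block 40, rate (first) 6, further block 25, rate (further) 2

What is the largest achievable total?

3565

Rank every tier by rate: Line 7/first 31 > Line 16/first 30 > Line 3/first 27 > Line 16/second 24 > Line 7/second 19 > Line 18/first 16 > Line 3/second 15 > Line 18/second 10 > Line 11/first 6 > Line 11/second 2.
Line 7 first at 31: fill all 20 ; 115 left.
Fill Line 16 first block (30 at 30) ; 85 left.
Line 3/first (27): +35 ; 50 left.
Fill Line 16 second block (30 at 24) ; 20 left.
Line 7 second at 19: only 20 left, fill 20.
Total = 31×20 + 30×30 + 27×35 + 24×30 + 19×20 = 3565.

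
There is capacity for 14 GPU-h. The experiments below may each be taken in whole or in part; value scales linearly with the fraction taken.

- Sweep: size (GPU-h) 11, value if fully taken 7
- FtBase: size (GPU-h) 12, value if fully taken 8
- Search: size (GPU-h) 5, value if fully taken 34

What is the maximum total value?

Sort by value density: Search 34/5≈6.8, FtBase 8/12≈0.667, Sweep 7/11≈0.636.
Search: take in full, 5 GPU-h for value 34 ; 9 left.
Fill the last 9 GPU-h with part of FtBase: 9/12 of it earns 6.
Total value = 40.

40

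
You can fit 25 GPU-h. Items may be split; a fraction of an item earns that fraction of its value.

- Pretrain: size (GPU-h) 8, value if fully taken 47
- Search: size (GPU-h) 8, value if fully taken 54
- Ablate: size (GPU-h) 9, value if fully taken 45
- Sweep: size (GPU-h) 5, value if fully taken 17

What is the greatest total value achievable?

146

Sort by value density: Search 54/8≈6.75, Pretrain 47/8≈5.88, Ablate 45/9≈5, Sweep 17/5≈3.4.
Search: take in full, 8 GPU-h for value 54 ; 17 left.
Take all of Pretrain (8 GPU-h, value 47) ; 9 GPU-h left.
Take all of Ablate (9 GPU-h, value 45) ; 0 GPU-h left.
Total value = 146.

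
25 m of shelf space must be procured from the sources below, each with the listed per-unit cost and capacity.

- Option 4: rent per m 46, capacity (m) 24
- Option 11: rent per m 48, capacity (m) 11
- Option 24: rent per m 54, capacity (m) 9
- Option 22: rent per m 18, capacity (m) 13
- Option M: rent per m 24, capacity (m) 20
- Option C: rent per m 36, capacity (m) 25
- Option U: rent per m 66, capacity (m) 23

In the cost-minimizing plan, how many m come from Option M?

12

Use sources in increasing cost order.
Option 22 at 18: take all 13 m — 12 still needed.
Option M (24): take the remaining 12 — done.
Option C, Option 4, Option 11, Option 24, Option U: unused.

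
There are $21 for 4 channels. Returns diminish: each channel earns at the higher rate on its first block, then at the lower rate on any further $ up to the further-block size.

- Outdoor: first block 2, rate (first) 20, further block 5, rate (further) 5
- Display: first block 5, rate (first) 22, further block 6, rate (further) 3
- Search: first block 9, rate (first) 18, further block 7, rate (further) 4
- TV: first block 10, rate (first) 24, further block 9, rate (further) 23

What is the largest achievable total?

Rank every tier by rate: TV/tier1 24 > TV/tier2 23 > Display/tier1 22 > Outdoor/tier1 20 > Search/tier1 18 > Outdoor/tier2 5 > Search/tier2 4 > Display/tier2 3.
TV/tier1 (24): +10 ; 11 left.
Fill TV tier2 block (9 at 23) ; 2 left.
2 remain; put them into Display tier1 at 22.
Total = 24×10 + 23×9 + 22×2 = 491.

491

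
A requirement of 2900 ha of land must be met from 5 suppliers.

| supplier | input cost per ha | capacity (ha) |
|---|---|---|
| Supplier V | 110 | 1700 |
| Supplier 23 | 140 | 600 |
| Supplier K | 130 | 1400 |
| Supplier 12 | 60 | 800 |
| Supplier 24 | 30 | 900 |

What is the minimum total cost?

207000

Use suppliers in increasing cost order.
Supplier 24 at 30: take all 900 ha → 2000 still needed.
Supplier 12 at 60: take all 800 ha → 1200 still needed.
Supplier V at 110: take 1200 of its 1700 → requirement met.
Supplier K, Supplier 23: unused.
Cost = 900×30 + 800×60 + 1200×110 = 207000.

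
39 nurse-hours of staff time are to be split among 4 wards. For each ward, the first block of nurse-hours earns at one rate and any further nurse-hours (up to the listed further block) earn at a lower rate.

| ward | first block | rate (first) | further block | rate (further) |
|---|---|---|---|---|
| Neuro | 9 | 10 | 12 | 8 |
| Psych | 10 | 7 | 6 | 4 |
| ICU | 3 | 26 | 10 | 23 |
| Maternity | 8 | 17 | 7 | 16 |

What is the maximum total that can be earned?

Treat each block as its own option and order by rate: ICU/T1 26 > ICU/T2 23 > Maternity/T1 17 > Maternity/T2 16 > Neuro/T1 10 > Neuro/T2 8 > Psych/T1 7 > Psych/T2 4.
Fill ICU T1 block (3 at 26) → 36 left.
ICU T2 at 23: fill all 10 → 26 left.
Fill Maternity T1 block (8 at 17) → 18 left.
Maternity T2 at 16: fill all 7 → 11 left.
Neuro T1 at 10: fill all 9 → 2 left.
2 remain; put them into Neuro T2 at 8.
Total = 26×3 + 23×10 + 17×8 + 16×7 + 10×9 + 8×2 = 662.

662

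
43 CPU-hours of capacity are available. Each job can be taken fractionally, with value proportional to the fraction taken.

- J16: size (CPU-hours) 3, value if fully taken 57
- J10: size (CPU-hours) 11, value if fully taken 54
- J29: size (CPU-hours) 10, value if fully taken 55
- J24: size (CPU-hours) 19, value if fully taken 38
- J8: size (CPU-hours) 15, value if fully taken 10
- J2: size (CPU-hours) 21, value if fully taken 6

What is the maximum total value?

204

Best value per unit of size first: J16 57/3≈19, J29 55/10≈5.5, J10 54/11≈4.91, J24 38/19≈2, J8 10/15≈0.667, J2 6/21≈0.286.
J16: take in full, 3 CPU-hours for value 57 — 40 left.
Take all of J29 (10 CPU-hours, value 55) — 30 CPU-hours left.
All 11 CPU-hours of J10 fit (value 54) — 19 remain.
All 19 CPU-hours of J24 fit (value 38) — 0 remain.
Total value = 204.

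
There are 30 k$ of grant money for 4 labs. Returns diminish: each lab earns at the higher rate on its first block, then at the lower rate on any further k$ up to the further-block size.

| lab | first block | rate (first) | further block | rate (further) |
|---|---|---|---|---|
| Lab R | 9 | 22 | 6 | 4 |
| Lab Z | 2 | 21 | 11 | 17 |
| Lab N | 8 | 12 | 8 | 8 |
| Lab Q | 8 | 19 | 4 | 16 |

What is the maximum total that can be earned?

Treat each block as its own option and order by rate: Lab R/tier1 22 > Lab Z/tier1 21 > Lab Q/tier1 19 > Lab Z/tier2 17 > Lab Q/tier2 16 > Lab N/tier1 12 > Lab N/tier2 8 > Lab R/tier2 4.
Lab R tier1 at 22: fill all 9 — 21 left.
Fill Lab Z tier1 block (2 at 21) — 19 left.
Lab Q tier1 at 19: fill all 8 — 11 left.
Lab Z/tier2 (17): +11 — 0 left.
Total = 22×9 + 21×2 + 19×8 + 17×11 = 579.

579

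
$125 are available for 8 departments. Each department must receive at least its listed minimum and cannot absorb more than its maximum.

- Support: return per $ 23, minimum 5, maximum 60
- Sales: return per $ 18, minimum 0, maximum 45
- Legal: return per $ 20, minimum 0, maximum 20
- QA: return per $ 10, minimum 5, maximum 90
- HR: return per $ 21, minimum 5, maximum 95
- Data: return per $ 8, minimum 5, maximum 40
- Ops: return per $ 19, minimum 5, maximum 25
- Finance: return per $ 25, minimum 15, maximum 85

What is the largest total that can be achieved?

2875

Meeting every minimum uses 5+0+0+5+5+5+5+15 = 40 $, leaving 85.
Rank by return per $: Finance 25 > Support 23 > HR 21 > Legal 20 > Ops 19 > Sales 18 > QA 10 > Data 8.
Give Finance 70 more to hit its cap of 85 — 15 left.
Only 15 left; Support takes them to reach 20.
Total = 23×20 + 10×5 + 21×5 + 8×5 + 19×5 + 25×85 = 2875.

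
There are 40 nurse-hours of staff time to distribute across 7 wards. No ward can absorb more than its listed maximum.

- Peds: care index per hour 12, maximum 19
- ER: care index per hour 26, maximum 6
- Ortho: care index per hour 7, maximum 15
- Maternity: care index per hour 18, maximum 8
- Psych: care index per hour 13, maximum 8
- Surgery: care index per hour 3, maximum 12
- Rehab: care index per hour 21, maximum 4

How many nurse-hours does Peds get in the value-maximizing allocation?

14

Highest care index per hour first: ER 26 > Rehab 21 > Maternity 18 > Psych 13 > Peds 12 > Ortho 7 > Surgery 3.
ER takes 6 to reach its cap of 6 ; 34 left.
Rehab: +4 to 4 (cap) ; 30 left.
Maternity: +8 to 8 (cap) ; 22 left.
Psych: +8 to 8 (cap) ; 14 left.
Only 14 left; Peds takes them to reach 14.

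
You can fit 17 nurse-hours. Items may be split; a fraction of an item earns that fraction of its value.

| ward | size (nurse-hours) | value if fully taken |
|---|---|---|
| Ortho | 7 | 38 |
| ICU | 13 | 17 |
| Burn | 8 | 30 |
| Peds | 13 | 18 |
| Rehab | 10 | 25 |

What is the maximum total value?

73

Best value per unit of size first: Ortho 38/7≈5.43, Burn 30/8≈3.75, Rehab 25/10≈2.5, Peds 18/13≈1.38, ICU 17/13≈1.31.
Take all of Ortho (7 nurse-hours, value 38) — 10 nurse-hours left.
Burn: take in full, 8 nurse-hours for value 30 — 2 left.
2 nurse-hours left: a 2/10 share of Rehab gives 25×2/10 = 5.
Total value = 73.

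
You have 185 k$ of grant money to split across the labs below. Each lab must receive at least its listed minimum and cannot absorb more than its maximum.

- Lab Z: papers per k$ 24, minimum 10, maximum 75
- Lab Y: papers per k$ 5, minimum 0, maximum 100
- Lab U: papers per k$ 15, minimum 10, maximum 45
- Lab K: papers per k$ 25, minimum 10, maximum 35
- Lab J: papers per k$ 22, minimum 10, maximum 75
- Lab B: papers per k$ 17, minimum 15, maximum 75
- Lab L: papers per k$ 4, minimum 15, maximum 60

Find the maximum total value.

Meeting every minimum uses 10+0+10+10+10+15+15 = 70 k$, leaving 115.
Highest papers per k$ first: Lab K 25 > Lab Z 24 > Lab J 22 > Lab B 17 > Lab U 15 > Lab Y 5 > Lab L 4.
Give Lab K 25 more to hit its cap of 35 ; 90 left.
Lab Z takes 65 more to reach its cap of 75 ; 25 left.
Only 25 left; Lab J takes them to reach 35.
Total = 24×75 + 15×10 + 25×35 + 22×35 + 17×15 + 4×15 = 3910.

3910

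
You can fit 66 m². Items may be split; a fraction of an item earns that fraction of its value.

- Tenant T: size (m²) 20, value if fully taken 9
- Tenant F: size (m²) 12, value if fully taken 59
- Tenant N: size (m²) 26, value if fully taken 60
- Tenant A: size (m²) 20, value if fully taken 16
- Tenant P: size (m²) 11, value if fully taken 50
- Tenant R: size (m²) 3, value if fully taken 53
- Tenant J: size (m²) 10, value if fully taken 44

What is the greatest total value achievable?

Best value per unit of size first: Tenant R 53/3≈17.7, Tenant F 59/12≈4.92, Tenant P 50/11≈4.55, Tenant J 44/10≈4.4, Tenant N 60/26≈2.31, Tenant A 16/20≈0.8, Tenant T 9/20≈0.45.
Tenant R: take in full, 3 m² for value 53 — 63 left.
All 12 m² of Tenant F fit (value 59) — 51 remain.
Tenant P: take in full, 11 m² for value 50 — 40 left.
Take all of Tenant J (10 m², value 44) — 30 m² left.
Tenant N: take in full, 26 m² for value 60 — 4 left.
Only 4 m² remain; take 4/20 of Tenant A for value 16×4/20 = 3.2.
Total value = 269.2.

269.2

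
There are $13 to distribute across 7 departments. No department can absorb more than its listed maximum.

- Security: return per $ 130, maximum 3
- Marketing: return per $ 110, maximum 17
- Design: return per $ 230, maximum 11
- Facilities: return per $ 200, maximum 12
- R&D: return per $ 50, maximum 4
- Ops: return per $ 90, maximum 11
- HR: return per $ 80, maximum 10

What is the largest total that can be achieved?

2930

Order the departments by return per $: Design 230 > Facilities 200 > Security 130 > Marketing 110 > Ops 90 > HR 80 > R&D 50.
Give Design 11 to hit its cap of 11 ; 2 left.
Facilities: +2 (room for 12) → 2. Pool exhausted.
Total = 230×11 + 200×2 = 2930.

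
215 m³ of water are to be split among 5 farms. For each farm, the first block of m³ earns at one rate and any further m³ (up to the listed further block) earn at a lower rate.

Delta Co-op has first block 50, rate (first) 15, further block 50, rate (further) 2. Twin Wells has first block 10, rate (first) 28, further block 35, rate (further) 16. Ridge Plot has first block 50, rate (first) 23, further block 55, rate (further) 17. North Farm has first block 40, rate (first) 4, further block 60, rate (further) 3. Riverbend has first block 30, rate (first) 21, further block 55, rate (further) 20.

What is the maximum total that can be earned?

Order all 10 blocks by rate: Twin Wells/first 28 > Ridge Plot/first 23 > Riverbend/first 21 > Riverbend/second 20 > Ridge Plot/second 17 > Twin Wells/second 16 > Delta Co-op/first 15 > North Farm/first 4 > North Farm/second 3 > Delta Co-op/second 2.
Fill Twin Wells first block (10 at 28) → 205 left.
Ridge Plot/first (23): +50 → 155 left.
Riverbend/first (21): +30 → 125 left.
Fill Riverbend second block (55 at 20) → 70 left.
Ridge Plot/second (17): +55 → 15 left.
Twin Wells/second: +15 of 35 at 16; pool empty.
Total = 28×10 + 23×50 + 21×30 + 20×55 + 17×55 + 16×15 = 4335.

4335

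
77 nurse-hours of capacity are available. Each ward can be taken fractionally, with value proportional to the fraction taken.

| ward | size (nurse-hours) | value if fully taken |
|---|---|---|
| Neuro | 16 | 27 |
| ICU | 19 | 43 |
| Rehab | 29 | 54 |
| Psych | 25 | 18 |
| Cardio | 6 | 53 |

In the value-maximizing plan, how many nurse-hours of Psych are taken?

7

Sort by value density: Cardio 53/6≈8.83, ICU 43/19≈2.26, Rehab 54/29≈1.86, Neuro 27/16≈1.69, Psych 18/25≈0.72.
All 6 nurse-hours of Cardio fit (value 53) — 71 remain.
ICU: take in full, 19 nurse-hours for value 43 — 52 left.
Rehab: take in full, 29 nurse-hours for value 54 — 23 left.
Take all of Neuro (16 nurse-hours, value 27) — 7 nurse-hours left.
Fill the last 7 nurse-hours with part of Psych: 7/25 of it earns 5.04.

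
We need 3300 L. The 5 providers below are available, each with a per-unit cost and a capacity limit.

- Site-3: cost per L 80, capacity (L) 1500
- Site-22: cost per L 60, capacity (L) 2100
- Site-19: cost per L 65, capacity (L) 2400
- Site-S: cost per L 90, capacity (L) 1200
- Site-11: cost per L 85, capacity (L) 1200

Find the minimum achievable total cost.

Fill from the cheapest provider first.
Take 2100 from Site-22 at 60 → need 1200 more.
Site-19 (65): take the remaining 1200 → done.
Site-3, Site-11, Site-S: unused.
Cost = 2100×60 + 1200×65 = 204000.

204000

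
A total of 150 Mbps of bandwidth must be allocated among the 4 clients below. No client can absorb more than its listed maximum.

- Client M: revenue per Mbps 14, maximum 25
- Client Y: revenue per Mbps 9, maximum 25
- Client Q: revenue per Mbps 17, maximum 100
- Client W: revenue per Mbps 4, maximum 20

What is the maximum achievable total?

2275

Order the clients by revenue per Mbps: Client Q 17 > Client M 14 > Client Y 9 > Client W 4.
Client Q takes 100 to reach its cap of 100 — 50 left.
Give Client M 25 to hit its cap of 25 — 25 left.
Give Client Y 25 to hit its cap of 25 — 0 left.
Total = 14×25 + 9×25 + 17×100 = 2275.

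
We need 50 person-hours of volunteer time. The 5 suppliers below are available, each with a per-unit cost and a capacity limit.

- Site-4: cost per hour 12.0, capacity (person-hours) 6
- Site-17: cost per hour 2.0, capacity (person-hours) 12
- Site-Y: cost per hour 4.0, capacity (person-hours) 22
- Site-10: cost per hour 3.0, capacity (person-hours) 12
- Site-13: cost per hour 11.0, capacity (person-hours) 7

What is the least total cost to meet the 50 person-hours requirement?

192

Use suppliers in increasing cost order.
Site-17 at 2.0: take all 12 person-hours ; 38 still needed.
Site-10 (3.0): use full 12 ; 26 person-hours to go.
Site-Y (4.0): use full 22 ; 4 person-hours to go.
Site-13 (11.0): take the remaining 4 ; done.
Site-4: unused.
Cost = 12×2.0 + 12×3.0 + 22×4.0 + 4×11.0 = 192.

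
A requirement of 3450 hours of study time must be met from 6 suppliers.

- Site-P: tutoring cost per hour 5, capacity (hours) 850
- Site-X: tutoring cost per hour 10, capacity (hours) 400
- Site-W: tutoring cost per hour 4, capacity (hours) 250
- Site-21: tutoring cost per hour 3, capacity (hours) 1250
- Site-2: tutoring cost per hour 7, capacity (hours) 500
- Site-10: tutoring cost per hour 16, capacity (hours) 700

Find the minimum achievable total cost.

19700

Fill from the cheapest supplier first.
Take 1250 from Site-21 at 3 ; need 2200 more.
Site-W at 4: take all 250 hours ; 1950 still needed.
Take 850 from Site-P at 5 ; need 1100 more.
Take 500 from Site-2 at 7 ; need 600 more.
Site-X at 10: take all 400 hours ; 200 still needed.
Site-10 (16): take the remaining 200 ; done.
Cost = 1250×3 + 250×4 + 850×5 + 500×7 + 400×10 + 200×16 = 19700.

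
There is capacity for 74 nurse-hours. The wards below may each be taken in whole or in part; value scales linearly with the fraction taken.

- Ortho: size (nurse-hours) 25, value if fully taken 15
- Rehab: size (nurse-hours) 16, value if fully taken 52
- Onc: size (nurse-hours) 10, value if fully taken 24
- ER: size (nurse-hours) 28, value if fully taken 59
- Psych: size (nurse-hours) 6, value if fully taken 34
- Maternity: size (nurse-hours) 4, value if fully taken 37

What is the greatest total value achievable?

Rank by value-to-size ratio: Maternity 37/4≈9.25, Psych 34/6≈5.67, Rehab 52/16≈3.25, Onc 24/10≈2.4, ER 59/28≈2.11, Ortho 15/25≈0.6.
Take all of Maternity (4 nurse-hours, value 37) ; 70 nurse-hours left.
All 6 nurse-hours of Psych fit (value 34) ; 64 remain.
Take all of Rehab (16 nurse-hours, value 52) ; 48 nurse-hours left.
All 10 nurse-hours of Onc fit (value 24) ; 38 remain.
All 28 nurse-hours of ER fit (value 59) ; 10 remain.
10 nurse-hours left: a 10/25 share of Ortho gives 15×10/25 = 6.
Total value = 212.

212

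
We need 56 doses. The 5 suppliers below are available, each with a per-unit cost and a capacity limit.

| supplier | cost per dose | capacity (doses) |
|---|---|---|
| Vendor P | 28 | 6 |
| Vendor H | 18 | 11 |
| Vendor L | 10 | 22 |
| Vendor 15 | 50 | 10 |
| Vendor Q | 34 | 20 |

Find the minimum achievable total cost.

Fill from the cheapest supplier first.
Take 22 from Vendor L at 10 — need 34 more.
Take 11 from Vendor H at 18 — need 23 more.
Vendor P at 28: take all 6 doses — 17 still needed.
Vendor Q at 34: take 17 of its 20 — requirement met.
Vendor 15: unused.
Cost = 22×10 + 11×18 + 6×28 + 17×34 = 1164.

1164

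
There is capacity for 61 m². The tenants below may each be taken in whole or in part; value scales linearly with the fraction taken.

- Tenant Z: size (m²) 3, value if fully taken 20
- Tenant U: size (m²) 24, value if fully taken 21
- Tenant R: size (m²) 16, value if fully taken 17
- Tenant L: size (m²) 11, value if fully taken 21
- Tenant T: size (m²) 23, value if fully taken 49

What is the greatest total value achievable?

114

Best value per unit of size first: Tenant Z 20/3≈6.67, Tenant T 49/23≈2.13, Tenant L 21/11≈1.91, Tenant R 17/16≈1.06, Tenant U 21/24≈0.875.
Tenant Z: take in full, 3 m² for value 20 — 58 left.
Take all of Tenant T (23 m², value 49) — 35 m² left.
Take all of Tenant L (11 m², value 21) — 24 m² left.
All 16 m² of Tenant R fit (value 17) — 8 remain.
Only 8 m² remain; take 8/24 of Tenant U for value 21×8/24 = 7.
Total value = 114.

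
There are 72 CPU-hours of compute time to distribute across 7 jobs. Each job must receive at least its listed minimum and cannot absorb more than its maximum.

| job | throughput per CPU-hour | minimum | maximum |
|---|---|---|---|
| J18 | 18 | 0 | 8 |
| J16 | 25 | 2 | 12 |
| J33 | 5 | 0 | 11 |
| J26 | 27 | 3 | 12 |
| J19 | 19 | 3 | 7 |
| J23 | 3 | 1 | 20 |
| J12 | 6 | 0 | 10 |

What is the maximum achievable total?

Meeting every minimum uses 0+2+0+3+3+1+0 = 9 CPU-hours, leaving 63.
Order the jobs by throughput per CPU-hour: J26 27 > J16 25 > J19 19 > J18 18 > J12 6 > J33 5 > J23 3.
J26: +9 to 12 (cap) → 54 left.
J16 takes 10 more to reach its cap of 12 → 44 left.
J19 takes 4 more to reach its cap of 7 → 40 left.
J18: +8 to 8 (cap) → 32 left.
J12 takes 10 more to reach its cap of 10 → 22 left.
J33 takes 11 more to reach its cap of 11 → 11 left.
Only 11 left; J23 takes them to reach 12.
Total = 18×8 + 25×12 + 5×11 + 27×12 + 19×7 + 3×12 + 6×10 = 1052.

1052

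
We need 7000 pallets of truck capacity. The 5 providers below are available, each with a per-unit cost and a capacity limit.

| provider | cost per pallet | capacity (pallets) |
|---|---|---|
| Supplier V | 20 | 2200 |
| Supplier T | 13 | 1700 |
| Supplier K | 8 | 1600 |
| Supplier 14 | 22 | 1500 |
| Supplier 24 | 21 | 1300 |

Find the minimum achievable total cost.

Cheapest first:
Supplier K (8): use full 1600 — 5400 pallets to go.
Supplier T (13): use full 1700 — 3700 pallets to go.
Take 2200 from Supplier V at 20 — need 1500 more.
Supplier 24 (21): use full 1300 — 200 pallets to go.
Take 200 from Supplier 14 at 22 to finish.
Cost = 1600×8 + 1700×13 + 2200×20 + 1300×21 + 200×22 = 110600.

110600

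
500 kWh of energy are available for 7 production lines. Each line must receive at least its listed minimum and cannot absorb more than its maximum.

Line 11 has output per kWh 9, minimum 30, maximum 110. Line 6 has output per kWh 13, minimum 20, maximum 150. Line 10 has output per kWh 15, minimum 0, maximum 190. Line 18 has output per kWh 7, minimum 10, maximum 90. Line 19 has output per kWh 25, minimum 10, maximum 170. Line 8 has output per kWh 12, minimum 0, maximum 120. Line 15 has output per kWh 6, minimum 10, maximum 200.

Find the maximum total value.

Meeting every minimum uses 30+20+0+10+10+0+10 = 80 kWh, leaving 420.
Highest output per kWh first: Line 19 25 > Line 10 15 > Line 6 13 > Line 8 12 > Line 11 9 > Line 18 7 > Line 15 6.
Give Line 19 160 more to hit its cap of 170 — 260 left.
Line 10: +190 to 190 (cap) — 70 left.
Line 6 has room for 130 more but only 70 remain, so it gets 90.
Total = 9×30 + 13×90 + 15×190 + 7×10 + 25×170 + 6×10 = 8670.

8670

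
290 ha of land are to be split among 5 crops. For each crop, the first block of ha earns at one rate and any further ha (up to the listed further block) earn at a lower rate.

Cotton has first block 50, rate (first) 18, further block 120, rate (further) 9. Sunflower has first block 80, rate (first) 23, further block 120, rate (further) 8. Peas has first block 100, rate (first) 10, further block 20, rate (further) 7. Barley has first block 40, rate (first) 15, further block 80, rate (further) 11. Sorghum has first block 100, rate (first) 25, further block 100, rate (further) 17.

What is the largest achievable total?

Order all 10 blocks by rate: Sorghum/first 25 > Sunflower/first 23 > Cotton/first 18 > Sorghum/second 17 > Barley/first 15 > Barley/second 11 > Peas/first 10 > Cotton/second 9 > Sunflower/second 8 > Peas/second 7.
Sorghum first at 25: fill all 100 → 190 left.
Sunflower/first (23): +80 → 110 left.
Cotton/first (18): +50 → 60 left.
Sorghum/second: +60 of 100 at 17; pool empty.
Total = 25×100 + 23×80 + 18×50 + 17×60 = 6260.

6260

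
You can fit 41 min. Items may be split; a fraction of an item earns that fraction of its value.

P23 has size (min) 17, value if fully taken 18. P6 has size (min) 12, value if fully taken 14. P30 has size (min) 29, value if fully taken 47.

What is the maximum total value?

Rank by value-to-size ratio: P30 47/29≈1.62, P6 14/12≈1.17, P23 18/17≈1.06.
P30: take in full, 29 min for value 47 → 12 left.
P6: take in full, 12 min for value 14 → 0 left.
Total value = 61.

61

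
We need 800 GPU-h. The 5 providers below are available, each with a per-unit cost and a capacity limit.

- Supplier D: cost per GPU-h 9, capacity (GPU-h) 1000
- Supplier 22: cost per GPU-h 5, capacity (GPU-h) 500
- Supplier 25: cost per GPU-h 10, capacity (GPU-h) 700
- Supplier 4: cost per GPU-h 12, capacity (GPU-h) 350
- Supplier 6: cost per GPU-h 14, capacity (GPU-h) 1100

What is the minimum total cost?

5200

Fill from the cheapest provider first.
Supplier 22 at 5: take all 500 GPU-h — 300 still needed.
Take 300 from Supplier D at 9 to finish.
Supplier 25, Supplier 4, Supplier 6: unused.
Cost = 500×5 + 300×9 = 5200.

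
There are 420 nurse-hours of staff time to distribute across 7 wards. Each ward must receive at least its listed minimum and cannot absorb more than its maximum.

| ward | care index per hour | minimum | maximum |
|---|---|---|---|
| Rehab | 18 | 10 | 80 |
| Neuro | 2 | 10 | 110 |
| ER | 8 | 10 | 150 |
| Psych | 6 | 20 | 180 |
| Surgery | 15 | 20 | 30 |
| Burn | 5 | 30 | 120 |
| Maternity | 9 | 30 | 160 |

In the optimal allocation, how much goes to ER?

90

Meeting every minimum uses 10+10+10+20+20+30+30 = 130 nurse-hours, leaving 290.
Order the wards by care index per hour: Rehab 18 > Surgery 15 > Maternity 9 > ER 8 > Psych 6 > Burn 5 > Neuro 2.
Rehab: +70 to 80 (cap) — 220 left.
Give Surgery 10 more to hit its cap of 30 — 210 left.
Give Maternity 130 more to hit its cap of 160 — 80 left.
ER has room for 140 more but only 80 remain, so it gets 90.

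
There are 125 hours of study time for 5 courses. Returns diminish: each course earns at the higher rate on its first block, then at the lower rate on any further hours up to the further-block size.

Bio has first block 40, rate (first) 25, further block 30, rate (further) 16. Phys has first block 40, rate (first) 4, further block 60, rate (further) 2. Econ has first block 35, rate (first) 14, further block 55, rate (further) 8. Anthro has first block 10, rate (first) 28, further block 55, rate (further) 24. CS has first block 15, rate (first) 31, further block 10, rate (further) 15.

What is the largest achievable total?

3145

Treat each block as its own option and order by rate: CS/tier1 31 > Anthro/tier1 28 > Bio/tier1 25 > Anthro/tier2 24 > Bio/tier2 16 > CS/tier2 15 > Econ/tier1 14 > Econ/tier2 8 > Phys/tier1 4 > Phys/tier2 2.
Fill CS tier1 block (15 at 31) — 110 left.
Anthro/tier1 (28): +10 — 100 left.
Bio/tier1 (25): +40 — 60 left.
Anthro/tier2 (24): +55 — 5 left.
Bio/tier2: +5 of 30 at 16; pool empty.
Total = 31×15 + 28×10 + 25×40 + 24×55 + 16×5 = 3145.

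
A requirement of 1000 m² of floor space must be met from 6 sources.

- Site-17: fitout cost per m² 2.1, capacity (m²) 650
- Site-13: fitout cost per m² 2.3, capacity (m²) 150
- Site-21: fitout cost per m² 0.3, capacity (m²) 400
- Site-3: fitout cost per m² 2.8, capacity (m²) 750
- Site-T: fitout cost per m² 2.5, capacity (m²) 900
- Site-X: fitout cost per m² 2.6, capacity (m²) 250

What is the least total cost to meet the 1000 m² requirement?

1380

Fill from the cheapest source first.
Take 400 from Site-21 at 0.3 ; need 600 more.
Take 600 from Site-17 at 2.1 to finish.
Site-13, Site-T, Site-X, Site-3: unused.
Cost = 400×0.3 + 600×2.1 = 1380.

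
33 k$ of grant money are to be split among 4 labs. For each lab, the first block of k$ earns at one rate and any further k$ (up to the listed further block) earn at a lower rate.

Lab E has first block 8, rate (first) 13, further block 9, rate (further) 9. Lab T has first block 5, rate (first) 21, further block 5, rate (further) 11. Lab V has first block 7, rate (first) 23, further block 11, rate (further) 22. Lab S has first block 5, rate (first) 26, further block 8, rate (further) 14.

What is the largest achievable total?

Rank every tier by rate: Lab S/T1 26 > Lab V/T1 23 > Lab V/T2 22 > Lab T/T1 21 > Lab S/T2 14 > Lab E/T1 13 > Lab T/T2 11 > Lab E/T2 9.
Fill Lab S T1 block (5 at 26) → 28 left.
Lab V/T1 (23): +7 → 21 left.
Lab V T2 at 22: fill all 11 → 10 left.
Lab T/T1 (21): +5 → 5 left.
5 remain; put them into Lab S T2 at 14.
Total = 26×5 + 23×7 + 22×11 + 21×5 + 14×5 = 708.

708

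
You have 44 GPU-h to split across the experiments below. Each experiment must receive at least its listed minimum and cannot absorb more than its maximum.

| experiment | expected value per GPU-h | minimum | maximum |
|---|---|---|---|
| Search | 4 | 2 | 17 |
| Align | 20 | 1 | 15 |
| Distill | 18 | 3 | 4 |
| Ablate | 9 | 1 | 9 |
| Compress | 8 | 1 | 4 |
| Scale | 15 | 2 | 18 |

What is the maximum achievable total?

694

Meeting every minimum uses 2+1+3+1+1+2 = 10 GPU-h, leaving 34.
Highest expected value per GPU-h first: Align 20 > Distill 18 > Scale 15 > Ablate 9 > Compress 8 > Search 4.
Give Align 14 more to hit its cap of 15 ; 20 left.
Give Distill 1 more to hit its cap of 4 ; 19 left.
Scale: +16 to 18 (cap) ; 3 left.
Ablate: +3 (room for 8) → 4. Pool exhausted.
Total = 4×2 + 20×15 + 18×4 + 9×4 + 8×1 + 15×18 = 694.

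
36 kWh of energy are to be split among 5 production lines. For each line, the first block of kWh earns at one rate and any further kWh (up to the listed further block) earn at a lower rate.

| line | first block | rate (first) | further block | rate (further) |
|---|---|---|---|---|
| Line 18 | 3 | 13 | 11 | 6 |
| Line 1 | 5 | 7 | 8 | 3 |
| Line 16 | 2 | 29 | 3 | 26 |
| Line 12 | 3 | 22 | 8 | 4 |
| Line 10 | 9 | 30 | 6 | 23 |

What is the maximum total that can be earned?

Treat each block as its own option and order by rate: Line 10/first 30 > Line 16/first 29 > Line 16/second 26 > Line 10/second 23 > Line 12/first 22 > Line 18/first 13 > Line 1/first 7 > Line 18/second 6 > Line 12/second 4 > Line 1/second 3.
Line 10/first (30): +9 ; 27 left.
Fill Line 16 first block (2 at 29) ; 25 left.
Line 16 second at 26: fill all 3 ; 22 left.
Fill Line 10 second block (6 at 23) ; 16 left.
Line 12 first at 22: fill all 3 ; 13 left.
Line 18 first at 13: fill all 3 ; 10 left.
Line 1 first at 7: fill all 5 ; 5 left.
Line 18/second: +5 of 11 at 6; pool empty.
Total = 30×9 + 29×2 + 26×3 + 23×6 + 22×3 + 13×3 + 7×5 + 6×5 = 714.

714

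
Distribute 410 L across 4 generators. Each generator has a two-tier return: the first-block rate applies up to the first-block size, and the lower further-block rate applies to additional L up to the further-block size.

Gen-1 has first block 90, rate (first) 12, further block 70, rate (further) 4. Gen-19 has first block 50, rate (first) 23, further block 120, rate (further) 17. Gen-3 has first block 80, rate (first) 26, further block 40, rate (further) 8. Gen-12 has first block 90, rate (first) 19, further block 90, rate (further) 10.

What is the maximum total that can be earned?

7820

Treat each block as its own option and order by rate: Gen-3/first 26 > Gen-19/first 23 > Gen-12/first 19 > Gen-19/second 17 > Gen-1/first 12 > Gen-12/second 10 > Gen-3/second 8 > Gen-1/second 4.
Gen-3/first (26): +80 — 330 left.
Fill Gen-19 first block (50 at 23) — 280 left.
Fill Gen-12 first block (90 at 19) — 190 left.
Gen-19 second at 17: fill all 120 — 70 left.
70 remain; put them into Gen-1 first at 12.
Total = 26×80 + 23×50 + 19×90 + 17×120 + 12×70 = 7820.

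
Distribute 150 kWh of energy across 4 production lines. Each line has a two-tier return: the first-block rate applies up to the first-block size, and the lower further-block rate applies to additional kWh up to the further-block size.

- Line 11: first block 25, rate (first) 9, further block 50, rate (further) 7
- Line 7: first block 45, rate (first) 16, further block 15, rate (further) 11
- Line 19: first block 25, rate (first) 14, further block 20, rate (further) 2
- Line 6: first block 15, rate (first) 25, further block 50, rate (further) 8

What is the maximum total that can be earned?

2035

Order all 8 blocks by rate: Line 6/tier1 25 > Line 7/tier1 16 > Line 19/tier1 14 > Line 7/tier2 11 > Line 11/tier1 9 > Line 6/tier2 8 > Line 11/tier2 7 > Line 19/tier2 2.
Fill Line 6 tier1 block (15 at 25) → 135 left.
Fill Line 7 tier1 block (45 at 16) → 90 left.
Fill Line 19 tier1 block (25 at 14) → 65 left.
Line 7 tier2 at 11: fill all 15 → 50 left.
Line 11 tier1 at 9: fill all 25 → 25 left.
Line 6/tier2: +25 of 50 at 8; pool empty.
Total = 25×15 + 16×45 + 14×25 + 11×15 + 9×25 + 8×25 = 2035.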